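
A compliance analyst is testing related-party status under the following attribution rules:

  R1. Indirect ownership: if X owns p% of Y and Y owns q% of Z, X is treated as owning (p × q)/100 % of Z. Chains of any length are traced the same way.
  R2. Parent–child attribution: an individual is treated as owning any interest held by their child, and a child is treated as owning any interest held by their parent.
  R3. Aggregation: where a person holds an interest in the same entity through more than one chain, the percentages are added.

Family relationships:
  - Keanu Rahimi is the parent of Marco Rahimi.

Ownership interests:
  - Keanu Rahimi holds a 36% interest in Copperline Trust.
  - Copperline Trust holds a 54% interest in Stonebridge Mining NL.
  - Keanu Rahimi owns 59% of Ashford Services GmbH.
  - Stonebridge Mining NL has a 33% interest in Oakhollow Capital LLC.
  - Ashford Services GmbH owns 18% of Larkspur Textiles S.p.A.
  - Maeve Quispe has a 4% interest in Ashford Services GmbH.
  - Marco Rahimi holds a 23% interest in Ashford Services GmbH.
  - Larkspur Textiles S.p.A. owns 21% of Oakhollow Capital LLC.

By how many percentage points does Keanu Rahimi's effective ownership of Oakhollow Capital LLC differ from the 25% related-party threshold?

15.4852

By parent–child attribution (R2), Keanu Rahimi is treated as also owning Marco Rahimi's interest in Ashford Services GmbH, giving 59% + 23% = 82%.
Chain via Ashford Services GmbH → Larkspur Textiles S.p.A. (R1): 82% × 18% × 21% = 3.0996% of Oakhollow Capital LLC.
Chain via Copperline Trust → Stonebridge Mining NL (R1): 36% × 54% × 33% = 6.4152% of Oakhollow Capital LLC.
Aggregating (R3): 3.0996% + 6.4152% = 9.5148%.
9.5148% falls short of the 25% threshold by 15.4852 percentage points.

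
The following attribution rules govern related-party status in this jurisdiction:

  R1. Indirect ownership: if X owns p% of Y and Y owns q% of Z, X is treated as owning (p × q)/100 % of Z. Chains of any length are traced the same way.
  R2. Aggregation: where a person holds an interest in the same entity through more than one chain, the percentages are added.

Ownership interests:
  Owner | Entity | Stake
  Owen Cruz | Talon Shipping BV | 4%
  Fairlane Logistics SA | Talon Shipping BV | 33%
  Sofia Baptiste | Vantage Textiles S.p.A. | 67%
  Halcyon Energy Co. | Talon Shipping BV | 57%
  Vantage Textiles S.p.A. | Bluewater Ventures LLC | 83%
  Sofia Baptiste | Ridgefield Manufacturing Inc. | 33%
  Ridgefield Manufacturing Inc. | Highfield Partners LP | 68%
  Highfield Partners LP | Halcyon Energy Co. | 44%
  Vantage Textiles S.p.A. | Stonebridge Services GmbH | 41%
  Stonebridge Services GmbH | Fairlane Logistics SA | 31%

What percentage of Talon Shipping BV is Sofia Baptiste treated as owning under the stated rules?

8.438133%

Chain via Vantage Textiles S.p.A. → Stonebridge Services GmbH → Fairlane Logistics SA (R1): 67% × 41% × 31% × 33% = 2.810181% of Talon Shipping BV.
Chain via Ridgefield Manufacturing Inc. → Highfield Partners LP → Halcyon Energy Co. (R1): 33% × 68% × 44% × 57% = 5.627952% of Talon Shipping BV.
Aggregating (R2): 2.810181% + 5.627952% = 8.438133%.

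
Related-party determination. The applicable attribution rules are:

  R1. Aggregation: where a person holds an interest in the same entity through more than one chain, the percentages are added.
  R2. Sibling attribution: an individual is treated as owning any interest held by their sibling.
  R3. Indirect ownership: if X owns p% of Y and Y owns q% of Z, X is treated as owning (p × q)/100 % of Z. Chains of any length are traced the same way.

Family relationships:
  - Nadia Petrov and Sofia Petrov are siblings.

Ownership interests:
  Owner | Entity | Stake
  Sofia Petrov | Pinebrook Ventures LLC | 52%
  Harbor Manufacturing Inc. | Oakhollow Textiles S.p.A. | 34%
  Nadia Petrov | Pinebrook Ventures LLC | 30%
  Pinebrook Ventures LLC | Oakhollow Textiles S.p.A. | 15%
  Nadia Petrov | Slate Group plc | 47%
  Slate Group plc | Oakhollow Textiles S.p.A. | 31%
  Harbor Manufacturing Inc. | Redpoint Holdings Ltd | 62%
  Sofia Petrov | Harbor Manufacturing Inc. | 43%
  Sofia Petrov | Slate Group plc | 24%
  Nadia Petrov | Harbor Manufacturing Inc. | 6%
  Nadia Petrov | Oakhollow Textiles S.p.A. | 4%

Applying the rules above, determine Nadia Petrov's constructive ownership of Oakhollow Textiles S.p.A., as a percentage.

By sibling attribution (R2), Nadia Petrov is treated as also owning Sofia Petrov's interest in Slate Group plc, giving 47% + 24% = 71%.
By sibling attribution (R2), Nadia Petrov is treated as also owning Sofia Petrov's interest in Harbor Manufacturing Inc, giving 6% + 43% = 49%.
By sibling attribution (R2), Nadia Petrov is treated as also owning Sofia Petrov's interest in Pinebrook Ventures LLC, giving 30% + 52% = 82%.
Chain via Slate Group plc (R3): 71% × 31% = 22.01% of Oakhollow Textiles S.p.A.
Chain via Harbor Manufacturing Inc. (R3): 49% × 34% = 16.66% of Oakhollow Textiles S.p.A.
Chain via Pinebrook Ventures LLC (R3): 82% × 15% = 12.3% of Oakhollow Textiles S.p.A.
Direct interest in Oakhollow Textiles S.p.A: 4%.
Aggregating (R1): 22.01% + 16.66% + 12.3% + 4% = 54.97%.

54.97%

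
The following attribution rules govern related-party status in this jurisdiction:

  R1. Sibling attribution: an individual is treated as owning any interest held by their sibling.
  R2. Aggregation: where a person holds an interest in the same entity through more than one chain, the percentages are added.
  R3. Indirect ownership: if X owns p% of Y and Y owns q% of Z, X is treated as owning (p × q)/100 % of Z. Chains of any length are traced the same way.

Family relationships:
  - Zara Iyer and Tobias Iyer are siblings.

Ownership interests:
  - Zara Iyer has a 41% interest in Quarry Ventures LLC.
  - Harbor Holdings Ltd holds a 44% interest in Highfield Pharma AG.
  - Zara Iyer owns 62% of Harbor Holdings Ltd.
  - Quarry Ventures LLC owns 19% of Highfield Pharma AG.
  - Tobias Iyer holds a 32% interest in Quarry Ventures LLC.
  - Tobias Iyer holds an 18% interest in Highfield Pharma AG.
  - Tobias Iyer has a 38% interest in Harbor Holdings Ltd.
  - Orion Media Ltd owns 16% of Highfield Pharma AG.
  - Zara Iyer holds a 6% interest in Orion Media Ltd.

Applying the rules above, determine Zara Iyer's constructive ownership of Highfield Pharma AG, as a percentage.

76.83%

By sibling attribution (R1), Zara Iyer is treated as also owning Tobias Iyer's interest in Harbor Holdings Ltd, giving 62% + 38% = 100%.
By sibling attribution (R1), Zara Iyer is treated as also owning Tobias Iyer's interest in Quarry Ventures LLC, giving 41% + 32% = 73%.
By sibling attribution (R1), Zara Iyer is treated as owning Tobias Iyer's 18% interest in Highfield Pharma AG.
Chain via Harbor Holdings Ltd (R3): 100% × 44% = 44% of Highfield Pharma AG.
Chain via Quarry Ventures LLC (R3): 73% × 19% = 13.87% of Highfield Pharma AG.
Chain via Orion Media Ltd (R3): 6% × 16% = 0.96% of Highfield Pharma AG.
Direct interest in Highfield Pharma AG: 18%.
Aggregating (R2): 44% + 13.87% + 0.96% + 18% = 76.83%.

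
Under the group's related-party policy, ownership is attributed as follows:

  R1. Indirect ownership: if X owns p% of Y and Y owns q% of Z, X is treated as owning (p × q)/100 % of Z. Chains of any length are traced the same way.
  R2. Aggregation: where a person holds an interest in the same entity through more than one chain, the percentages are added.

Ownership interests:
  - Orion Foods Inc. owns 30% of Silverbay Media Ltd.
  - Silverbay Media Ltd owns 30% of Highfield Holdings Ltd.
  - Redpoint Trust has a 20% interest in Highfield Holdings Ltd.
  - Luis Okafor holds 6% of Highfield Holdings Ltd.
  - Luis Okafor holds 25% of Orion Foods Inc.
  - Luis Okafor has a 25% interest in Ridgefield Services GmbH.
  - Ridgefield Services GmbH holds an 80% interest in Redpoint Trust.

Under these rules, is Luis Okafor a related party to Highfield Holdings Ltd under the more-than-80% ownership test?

Chain via Ridgefield Services GmbH → Redpoint Trust (R1): 25% × 80% × 20% = 4% of Highfield Holdings Ltd.
Chain via Orion Foods Inc. → Silverbay Media Ltd (R1): 25% × 30% × 30% = 2.25% of Highfield Holdings Ltd.
Direct interest in Highfield Holdings Ltd: 6%.
Aggregating (R2): 4% + 2.25% + 6% = 12.25%.
12.25% does not exceed the 80% threshold, so Luis is not a related party to Highfield Holdings Ltd.

No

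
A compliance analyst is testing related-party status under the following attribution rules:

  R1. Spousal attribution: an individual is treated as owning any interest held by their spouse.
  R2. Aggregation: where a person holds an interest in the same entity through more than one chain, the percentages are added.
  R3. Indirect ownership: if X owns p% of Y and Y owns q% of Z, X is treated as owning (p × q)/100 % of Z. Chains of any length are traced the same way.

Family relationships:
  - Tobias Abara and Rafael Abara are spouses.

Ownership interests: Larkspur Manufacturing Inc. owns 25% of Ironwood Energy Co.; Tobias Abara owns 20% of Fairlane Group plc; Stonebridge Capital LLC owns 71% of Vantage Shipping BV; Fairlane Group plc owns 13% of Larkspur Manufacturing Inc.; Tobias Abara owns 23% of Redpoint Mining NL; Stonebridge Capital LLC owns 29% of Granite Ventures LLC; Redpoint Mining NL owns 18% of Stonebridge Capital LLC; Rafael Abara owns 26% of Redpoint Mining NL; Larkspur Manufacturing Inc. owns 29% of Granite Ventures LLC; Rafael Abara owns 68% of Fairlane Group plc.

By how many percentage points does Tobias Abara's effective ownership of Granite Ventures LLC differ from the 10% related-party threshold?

By spousal attribution (R1), Tobias Abara is treated as also owning Rafael Abara's interest in Redpoint Mining NL, giving 23% + 26% = 49%.
By spousal attribution (R1), Tobias Abara is treated as also owning Rafael Abara's interest in Fairlane Group plc, giving 20% + 68% = 88%.
Chain via Redpoint Mining NL → Stonebridge Capital LLC (R3): 49% × 18% × 29% = 2.5578% of Granite Ventures LLC.
Chain via Fairlane Group plc → Larkspur Manufacturing Inc. (R3): 88% × 13% × 29% = 3.3176% of Granite Ventures LLC.
Aggregating (R2): 2.5578% + 3.3176% = 5.8754%.
5.8754% falls short of the 10% threshold by 4.1246 percentage points.

4.1246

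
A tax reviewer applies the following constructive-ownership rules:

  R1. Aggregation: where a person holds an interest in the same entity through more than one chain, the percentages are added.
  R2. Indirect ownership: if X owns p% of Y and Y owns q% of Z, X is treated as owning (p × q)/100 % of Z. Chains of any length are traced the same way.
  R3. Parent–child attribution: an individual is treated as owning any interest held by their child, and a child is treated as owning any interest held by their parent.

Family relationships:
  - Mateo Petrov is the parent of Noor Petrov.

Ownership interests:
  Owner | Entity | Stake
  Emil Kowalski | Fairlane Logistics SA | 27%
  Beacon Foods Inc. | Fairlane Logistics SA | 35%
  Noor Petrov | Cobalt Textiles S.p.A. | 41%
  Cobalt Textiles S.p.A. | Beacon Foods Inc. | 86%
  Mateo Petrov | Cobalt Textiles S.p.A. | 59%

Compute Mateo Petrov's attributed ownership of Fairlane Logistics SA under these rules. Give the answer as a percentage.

30.1%

By parent–child attribution (R3), Mateo Petrov is treated as also owning Noor Petrov's interest in Cobalt Textiles S.p.A, giving 59% + 41% = 100%.
Chain via Cobalt Textiles S.p.A. → Beacon Foods Inc. (R2): 100% × 86% × 35% = 30.1% of Fairlane Logistics SA.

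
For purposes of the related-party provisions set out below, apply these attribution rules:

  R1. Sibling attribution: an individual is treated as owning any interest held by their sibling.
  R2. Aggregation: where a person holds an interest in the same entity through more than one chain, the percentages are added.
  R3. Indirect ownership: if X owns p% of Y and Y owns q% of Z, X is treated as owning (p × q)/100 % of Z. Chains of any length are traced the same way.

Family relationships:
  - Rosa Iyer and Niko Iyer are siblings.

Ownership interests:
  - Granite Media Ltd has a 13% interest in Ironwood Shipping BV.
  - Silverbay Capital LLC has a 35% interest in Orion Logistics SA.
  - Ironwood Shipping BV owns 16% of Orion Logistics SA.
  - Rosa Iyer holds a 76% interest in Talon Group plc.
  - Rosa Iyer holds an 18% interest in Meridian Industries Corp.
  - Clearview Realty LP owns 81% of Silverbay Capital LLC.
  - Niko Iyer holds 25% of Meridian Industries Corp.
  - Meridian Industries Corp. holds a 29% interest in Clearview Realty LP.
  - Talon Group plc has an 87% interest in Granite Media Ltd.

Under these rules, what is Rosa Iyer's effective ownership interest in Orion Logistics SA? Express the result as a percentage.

4.910541%

By sibling attribution (R1), Rosa Iyer is treated as also owning Niko Iyer's interest in Meridian Industries Corp, giving 18% + 25% = 43%.
Chain via Meridian Industries Corp. → Clearview Realty LP → Silverbay Capital LLC (R3): 43% × 29% × 81% × 35% = 3.535245% of Orion Logistics SA.
Chain via Talon Group plc → Granite Media Ltd → Ironwood Shipping BV (R3): 76% × 87% × 13% × 16% = 1.375296% of Orion Logistics SA.
Aggregating (R2): 3.535245% + 1.375296% = 4.910541%.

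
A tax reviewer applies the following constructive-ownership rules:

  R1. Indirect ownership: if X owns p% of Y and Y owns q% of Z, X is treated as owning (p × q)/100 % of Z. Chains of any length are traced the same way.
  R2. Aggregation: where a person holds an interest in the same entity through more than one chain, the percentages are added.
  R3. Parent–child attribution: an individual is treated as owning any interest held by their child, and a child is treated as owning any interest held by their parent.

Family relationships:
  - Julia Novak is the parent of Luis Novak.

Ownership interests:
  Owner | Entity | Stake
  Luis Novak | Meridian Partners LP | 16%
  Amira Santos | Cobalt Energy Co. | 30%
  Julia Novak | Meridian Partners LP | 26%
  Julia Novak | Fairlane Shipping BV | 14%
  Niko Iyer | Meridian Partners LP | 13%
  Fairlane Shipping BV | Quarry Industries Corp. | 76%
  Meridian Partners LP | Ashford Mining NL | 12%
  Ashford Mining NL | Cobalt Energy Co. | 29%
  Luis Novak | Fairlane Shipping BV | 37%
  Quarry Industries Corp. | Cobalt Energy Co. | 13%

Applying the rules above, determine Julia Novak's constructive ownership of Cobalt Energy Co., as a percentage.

6.5004%

By parent–child attribution (R3), Julia Novak is treated as also owning Luis Novak's interest in Fairlane Shipping BV, giving 14% + 37% = 51%.
By parent–child attribution (R3), Julia Novak is treated as also owning Luis Novak's interest in Meridian Partners LP, giving 26% + 16% = 42%.
Chain via Fairlane Shipping BV → Quarry Industries Corp. (R1): 51% × 76% × 13% = 5.0388% of Cobalt Energy Co.
Chain via Meridian Partners LP → Ashford Mining NL (R1): 42% × 12% × 29% = 1.4616% of Cobalt Energy Co.
Aggregating (R2): 5.0388% + 1.4616% = 6.5004%.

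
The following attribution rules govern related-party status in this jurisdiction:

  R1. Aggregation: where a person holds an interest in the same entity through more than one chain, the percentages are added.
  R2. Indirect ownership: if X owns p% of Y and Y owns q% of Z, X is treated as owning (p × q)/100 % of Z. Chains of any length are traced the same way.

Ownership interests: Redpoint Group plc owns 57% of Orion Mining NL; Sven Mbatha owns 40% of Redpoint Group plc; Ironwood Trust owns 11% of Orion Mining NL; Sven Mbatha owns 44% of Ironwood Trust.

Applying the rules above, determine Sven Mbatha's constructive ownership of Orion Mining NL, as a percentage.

27.64%

Chain via Ironwood Trust (R2): 44% × 11% = 4.84% of Orion Mining NL.
Chain via Redpoint Group plc (R2): 40% × 57% = 22.8% of Orion Mining NL.
Aggregating (R1): 4.84% + 22.8% = 27.64%.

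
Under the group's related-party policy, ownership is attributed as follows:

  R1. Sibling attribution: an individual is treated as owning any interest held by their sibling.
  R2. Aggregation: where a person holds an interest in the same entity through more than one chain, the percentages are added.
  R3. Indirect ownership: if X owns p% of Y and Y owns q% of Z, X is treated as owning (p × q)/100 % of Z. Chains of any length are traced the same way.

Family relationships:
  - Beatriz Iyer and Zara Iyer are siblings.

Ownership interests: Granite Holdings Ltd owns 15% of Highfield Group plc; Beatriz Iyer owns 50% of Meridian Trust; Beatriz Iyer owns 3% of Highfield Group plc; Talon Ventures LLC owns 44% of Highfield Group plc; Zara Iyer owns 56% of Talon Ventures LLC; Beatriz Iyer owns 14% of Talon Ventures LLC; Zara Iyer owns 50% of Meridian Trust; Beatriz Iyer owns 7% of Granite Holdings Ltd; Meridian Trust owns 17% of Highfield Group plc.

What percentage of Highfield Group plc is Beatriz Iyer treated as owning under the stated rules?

By sibling attribution (R1), Beatriz Iyer is treated as also owning Zara Iyer's interest in Talon Ventures LLC, giving 14% + 56% = 70%.
By sibling attribution (R1), Beatriz Iyer is treated as also owning Zara Iyer's interest in Meridian Trust, giving 50% + 50% = 100%.
Chain via Talon Ventures LLC (R3): 70% × 44% = 30.8% of Highfield Group plc.
Chain via Granite Holdings Ltd (R3): 7% × 15% = 1.05% of Highfield Group plc.
Chain via Meridian Trust (R3): 100% × 17% = 17% of Highfield Group plc.
Direct interest in Highfield Group plc: 3%.
Aggregating (R2): 30.8% + 1.05% + 17% + 3% = 51.85%.

51.85%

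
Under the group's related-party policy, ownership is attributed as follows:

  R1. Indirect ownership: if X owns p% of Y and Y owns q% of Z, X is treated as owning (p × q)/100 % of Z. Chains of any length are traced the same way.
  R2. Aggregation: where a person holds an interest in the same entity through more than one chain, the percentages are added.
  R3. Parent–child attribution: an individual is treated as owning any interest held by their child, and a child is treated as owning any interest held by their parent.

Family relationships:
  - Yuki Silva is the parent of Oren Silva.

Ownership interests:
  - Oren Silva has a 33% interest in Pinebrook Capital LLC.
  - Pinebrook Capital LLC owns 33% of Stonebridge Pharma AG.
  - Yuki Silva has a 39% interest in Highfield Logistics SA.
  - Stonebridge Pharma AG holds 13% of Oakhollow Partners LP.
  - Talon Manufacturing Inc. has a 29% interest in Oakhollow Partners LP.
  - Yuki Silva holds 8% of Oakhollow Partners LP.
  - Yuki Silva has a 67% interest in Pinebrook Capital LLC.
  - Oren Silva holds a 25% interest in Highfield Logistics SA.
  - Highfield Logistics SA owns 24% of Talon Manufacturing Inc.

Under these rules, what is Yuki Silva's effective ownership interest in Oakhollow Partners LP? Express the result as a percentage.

By parent–child attribution (R3), Yuki Silva is treated as also owning Oren Silva's interest in Pinebrook Capital LLC, giving 67% + 33% = 100%.
By parent–child attribution (R3), Yuki Silva is treated as also owning Oren Silva's interest in Highfield Logistics SA, giving 39% + 25% = 64%.
Chain via Pinebrook Capital LLC → Stonebridge Pharma AG (R1): 100% × 33% × 13% = 4.29% of Oakhollow Partners LP.
Chain via Highfield Logistics SA → Talon Manufacturing Inc. (R1): 64% × 24% × 29% = 4.4544% of Oakhollow Partners LP.
Direct interest in Oakhollow Partners LP: 8%.
Aggregating (R2): 4.29% + 4.4544% + 8% = 16.7444%.

16.7444%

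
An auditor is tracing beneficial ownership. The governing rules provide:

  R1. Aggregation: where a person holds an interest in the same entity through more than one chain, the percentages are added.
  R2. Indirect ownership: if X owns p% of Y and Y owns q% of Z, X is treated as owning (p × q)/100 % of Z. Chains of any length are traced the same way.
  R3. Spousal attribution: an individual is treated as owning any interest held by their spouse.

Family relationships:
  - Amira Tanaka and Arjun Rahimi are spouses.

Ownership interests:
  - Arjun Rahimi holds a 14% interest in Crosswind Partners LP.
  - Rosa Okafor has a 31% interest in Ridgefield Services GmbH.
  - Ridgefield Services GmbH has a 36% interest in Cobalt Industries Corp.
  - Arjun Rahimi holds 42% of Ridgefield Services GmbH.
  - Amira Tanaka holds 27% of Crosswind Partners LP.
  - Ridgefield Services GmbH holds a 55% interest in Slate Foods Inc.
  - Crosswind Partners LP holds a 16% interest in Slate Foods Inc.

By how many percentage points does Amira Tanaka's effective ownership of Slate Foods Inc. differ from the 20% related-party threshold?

By spousal attribution (R3), Amira Tanaka is treated as also owning Arjun Rahimi's interest in Crosswind Partners LP, giving 27% + 14% = 41%.
By spousal attribution (R3), Amira Tanaka is treated as owning Arjun Rahimi's 42% interest in Ridgefield Services GmbH.
Chain via Crosswind Partners LP (R2): 41% × 16% = 6.56% of Slate Foods Inc.
Chain via Ridgefield Services GmbH (R2): 42% × 55% = 23.1% of Slate Foods Inc.
Aggregating (R1): 6.56% + 23.1% = 29.66%.
29.66% exceeds the 20% threshold by 9.66 percentage points.

9.66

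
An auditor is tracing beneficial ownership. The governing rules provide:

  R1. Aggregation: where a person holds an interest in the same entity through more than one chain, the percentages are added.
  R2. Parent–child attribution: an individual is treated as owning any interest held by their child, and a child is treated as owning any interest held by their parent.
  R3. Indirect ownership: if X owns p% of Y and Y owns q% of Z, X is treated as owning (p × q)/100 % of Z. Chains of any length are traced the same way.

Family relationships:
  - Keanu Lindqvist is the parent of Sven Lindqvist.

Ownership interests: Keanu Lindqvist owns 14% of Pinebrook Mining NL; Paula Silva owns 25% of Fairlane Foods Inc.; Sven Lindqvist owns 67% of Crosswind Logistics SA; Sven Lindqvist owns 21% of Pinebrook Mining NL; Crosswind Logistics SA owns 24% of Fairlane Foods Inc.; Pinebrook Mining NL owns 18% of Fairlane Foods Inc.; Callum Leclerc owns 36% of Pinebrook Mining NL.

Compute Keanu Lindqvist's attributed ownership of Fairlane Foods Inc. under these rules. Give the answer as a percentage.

By parent–child attribution (R2), Keanu Lindqvist is treated as also owning Sven Lindqvist's interest in Pinebrook Mining NL, giving 14% + 21% = 35%.
By parent–child attribution (R2), Keanu Lindqvist is treated as owning Sven Lindqvist's 67% interest in Crosswind Logistics SA.
Chain via Pinebrook Mining NL (R3): 35% × 18% = 6.3% of Fairlane Foods Inc.
Chain via Crosswind Logistics SA (R3): 67% × 24% = 16.08% of Fairlane Foods Inc.
Aggregating (R1): 6.3% + 16.08% = 22.38%.

22.38%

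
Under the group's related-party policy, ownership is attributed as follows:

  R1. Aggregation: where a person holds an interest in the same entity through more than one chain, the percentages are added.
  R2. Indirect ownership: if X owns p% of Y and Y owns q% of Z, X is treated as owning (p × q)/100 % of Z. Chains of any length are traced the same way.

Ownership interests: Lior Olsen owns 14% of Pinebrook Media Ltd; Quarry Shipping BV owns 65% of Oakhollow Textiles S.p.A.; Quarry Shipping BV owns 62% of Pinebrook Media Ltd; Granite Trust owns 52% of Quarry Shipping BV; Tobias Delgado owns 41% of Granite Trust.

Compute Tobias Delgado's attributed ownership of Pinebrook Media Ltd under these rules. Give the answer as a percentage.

13.2184%

Chain via Granite Trust → Quarry Shipping BV (R2): 41% × 52% × 62% = 13.2184% of Pinebrook Media Ltd.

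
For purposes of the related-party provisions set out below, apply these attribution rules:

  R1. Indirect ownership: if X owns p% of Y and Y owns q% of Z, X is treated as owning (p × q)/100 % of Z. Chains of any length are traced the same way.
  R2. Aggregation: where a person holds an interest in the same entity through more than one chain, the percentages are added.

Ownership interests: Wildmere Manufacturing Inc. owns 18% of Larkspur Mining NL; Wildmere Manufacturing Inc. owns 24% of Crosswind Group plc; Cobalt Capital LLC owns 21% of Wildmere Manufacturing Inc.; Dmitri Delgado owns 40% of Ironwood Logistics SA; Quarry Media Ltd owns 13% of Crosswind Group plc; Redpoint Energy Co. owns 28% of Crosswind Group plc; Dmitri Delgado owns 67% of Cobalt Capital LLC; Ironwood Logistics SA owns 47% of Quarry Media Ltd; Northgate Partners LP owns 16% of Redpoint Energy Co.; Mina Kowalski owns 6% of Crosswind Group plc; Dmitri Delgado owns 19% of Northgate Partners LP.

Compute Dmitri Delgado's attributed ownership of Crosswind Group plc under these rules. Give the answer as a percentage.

Chain via Ironwood Logistics SA → Quarry Media Ltd (R1): 40% × 47% × 13% = 2.444% of Crosswind Group plc.
Chain via Northgate Partners LP → Redpoint Energy Co. (R1): 19% × 16% × 28% = 0.8512% of Crosswind Group plc.
Chain via Cobalt Capital LLC → Wildmere Manufacturing Inc. (R1): 67% × 21% × 24% = 3.3768% of Crosswind Group plc.
Aggregating (R2): 2.444% + 0.8512% + 3.3768% = 6.672%.

6.672%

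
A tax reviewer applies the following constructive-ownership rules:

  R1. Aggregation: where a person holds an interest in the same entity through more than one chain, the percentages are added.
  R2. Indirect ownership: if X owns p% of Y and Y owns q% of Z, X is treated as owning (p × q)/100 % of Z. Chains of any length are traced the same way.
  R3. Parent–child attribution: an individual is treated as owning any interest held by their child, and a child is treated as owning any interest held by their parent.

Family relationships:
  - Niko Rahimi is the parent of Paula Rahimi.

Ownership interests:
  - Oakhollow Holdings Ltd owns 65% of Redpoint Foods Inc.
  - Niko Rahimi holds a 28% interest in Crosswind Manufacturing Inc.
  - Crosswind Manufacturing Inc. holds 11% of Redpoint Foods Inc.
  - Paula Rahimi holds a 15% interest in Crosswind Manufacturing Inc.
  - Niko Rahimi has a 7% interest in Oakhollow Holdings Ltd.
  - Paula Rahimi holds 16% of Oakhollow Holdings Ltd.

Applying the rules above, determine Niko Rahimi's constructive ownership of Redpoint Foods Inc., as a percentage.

By parent–child attribution (R3), Niko Rahimi is treated as also owning Paula Rahimi's interest in Oakhollow Holdings Ltd, giving 7% + 16% = 23%.
By parent–child attribution (R3), Niko Rahimi is treated as also owning Paula Rahimi's interest in Crosswind Manufacturing Inc, giving 28% + 15% = 43%.
Chain via Oakhollow Holdings Ltd (R2): 23% × 65% = 14.95% of Redpoint Foods Inc.
Chain via Crosswind Manufacturing Inc. (R2): 43% × 11% = 4.73% of Redpoint Foods Inc.
Aggregating (R1): 14.95% + 4.73% = 19.68%.

19.68%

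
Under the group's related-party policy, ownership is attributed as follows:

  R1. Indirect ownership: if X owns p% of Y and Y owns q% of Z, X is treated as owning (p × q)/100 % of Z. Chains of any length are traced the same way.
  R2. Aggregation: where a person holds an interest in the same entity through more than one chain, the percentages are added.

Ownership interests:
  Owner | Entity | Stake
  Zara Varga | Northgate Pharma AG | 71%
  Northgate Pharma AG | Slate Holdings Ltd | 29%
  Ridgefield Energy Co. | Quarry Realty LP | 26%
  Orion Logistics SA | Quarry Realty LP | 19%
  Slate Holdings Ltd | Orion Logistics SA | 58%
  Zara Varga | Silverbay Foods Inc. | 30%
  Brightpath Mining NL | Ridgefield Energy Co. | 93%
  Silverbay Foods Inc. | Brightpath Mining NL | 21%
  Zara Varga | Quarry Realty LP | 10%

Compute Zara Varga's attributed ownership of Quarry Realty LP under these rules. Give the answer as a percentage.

Chain via Northgate Pharma AG → Slate Holdings Ltd → Orion Logistics SA (R1): 71% × 29% × 58% × 19% = 2.269018% of Quarry Realty LP.
Chain via Silverbay Foods Inc. → Brightpath Mining NL → Ridgefield Energy Co. (R1): 30% × 21% × 93% × 26% = 1.52334% of Quarry Realty LP.
Direct interest in Quarry Realty LP: 10%.
Aggregating (R2): 2.269018% + 1.52334% + 10% = 13.792358%.

13.792358%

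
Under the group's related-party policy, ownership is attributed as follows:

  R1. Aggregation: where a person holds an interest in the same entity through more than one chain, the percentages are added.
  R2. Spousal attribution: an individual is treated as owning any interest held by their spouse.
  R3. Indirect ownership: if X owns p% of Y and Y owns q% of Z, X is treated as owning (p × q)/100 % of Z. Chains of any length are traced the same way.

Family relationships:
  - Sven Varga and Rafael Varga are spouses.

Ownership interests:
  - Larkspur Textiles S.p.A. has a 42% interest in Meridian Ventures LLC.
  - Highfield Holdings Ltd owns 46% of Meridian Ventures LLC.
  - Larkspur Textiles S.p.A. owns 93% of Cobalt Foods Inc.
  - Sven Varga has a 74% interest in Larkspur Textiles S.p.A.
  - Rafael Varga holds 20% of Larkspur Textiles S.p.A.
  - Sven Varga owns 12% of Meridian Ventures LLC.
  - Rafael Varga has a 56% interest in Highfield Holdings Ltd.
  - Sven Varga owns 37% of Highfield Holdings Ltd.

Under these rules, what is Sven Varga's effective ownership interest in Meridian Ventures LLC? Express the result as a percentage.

94.26%

By spousal attribution (R2), Sven Varga is treated as also owning Rafael Varga's interest in Larkspur Textiles S.p.A, giving 74% + 20% = 94%.
By spousal attribution (R2), Sven Varga is treated as also owning Rafael Varga's interest in Highfield Holdings Ltd, giving 37% + 56% = 93%.
Chain via Larkspur Textiles S.p.A. (R3): 94% × 42% = 39.48% of Meridian Ventures LLC.
Chain via Highfield Holdings Ltd (R3): 93% × 46% = 42.78% of Meridian Ventures LLC.
Direct interest in Meridian Ventures LLC: 12%.
Aggregating (R1): 39.48% + 42.78% + 12% = 94.26%.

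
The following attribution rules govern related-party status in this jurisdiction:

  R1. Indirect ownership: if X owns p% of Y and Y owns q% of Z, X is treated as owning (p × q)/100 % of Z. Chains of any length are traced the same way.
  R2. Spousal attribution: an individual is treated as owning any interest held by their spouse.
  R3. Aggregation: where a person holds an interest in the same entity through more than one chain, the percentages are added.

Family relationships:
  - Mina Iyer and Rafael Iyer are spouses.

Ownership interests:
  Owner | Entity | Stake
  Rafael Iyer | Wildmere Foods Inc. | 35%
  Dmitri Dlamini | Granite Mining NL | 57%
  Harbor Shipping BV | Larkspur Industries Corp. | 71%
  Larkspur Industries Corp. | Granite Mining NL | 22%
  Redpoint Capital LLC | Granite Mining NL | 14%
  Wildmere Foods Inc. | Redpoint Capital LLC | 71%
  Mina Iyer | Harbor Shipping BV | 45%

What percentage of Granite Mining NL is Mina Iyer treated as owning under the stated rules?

By spousal attribution (R2), Mina Iyer is treated as owning Rafael Iyer's 35% interest in Wildmere Foods Inc.
Chain via Harbor Shipping BV → Larkspur Industries Corp. (R1): 45% × 71% × 22% = 7.029% of Granite Mining NL.
Chain via Wildmere Foods Inc. → Redpoint Capital LLC (R1): 35% × 71% × 14% = 3.479% of Granite Mining NL.
Aggregating (R3): 7.029% + 3.479% = 10.508%.

10.508%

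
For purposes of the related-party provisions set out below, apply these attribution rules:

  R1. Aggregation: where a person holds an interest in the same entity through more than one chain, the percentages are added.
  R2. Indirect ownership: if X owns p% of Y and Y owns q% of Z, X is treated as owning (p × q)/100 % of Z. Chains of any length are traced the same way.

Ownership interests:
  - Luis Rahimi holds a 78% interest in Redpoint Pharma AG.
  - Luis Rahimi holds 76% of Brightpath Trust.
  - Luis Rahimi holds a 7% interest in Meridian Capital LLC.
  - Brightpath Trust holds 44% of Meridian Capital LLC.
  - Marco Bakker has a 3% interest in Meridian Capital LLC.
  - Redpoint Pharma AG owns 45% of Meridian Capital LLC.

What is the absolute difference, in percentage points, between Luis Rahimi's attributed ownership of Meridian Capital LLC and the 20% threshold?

55.54

Chain via Brightpath Trust (R2): 76% × 44% = 33.44% of Meridian Capital LLC.
Chain via Redpoint Pharma AG (R2): 78% × 45% = 35.1% of Meridian Capital LLC.
Direct interest in Meridian Capital LLC: 7%.
Aggregating (R1): 33.44% + 35.1% + 7% = 75.54%.
75.54% exceeds the 20% threshold by 55.54 percentage points.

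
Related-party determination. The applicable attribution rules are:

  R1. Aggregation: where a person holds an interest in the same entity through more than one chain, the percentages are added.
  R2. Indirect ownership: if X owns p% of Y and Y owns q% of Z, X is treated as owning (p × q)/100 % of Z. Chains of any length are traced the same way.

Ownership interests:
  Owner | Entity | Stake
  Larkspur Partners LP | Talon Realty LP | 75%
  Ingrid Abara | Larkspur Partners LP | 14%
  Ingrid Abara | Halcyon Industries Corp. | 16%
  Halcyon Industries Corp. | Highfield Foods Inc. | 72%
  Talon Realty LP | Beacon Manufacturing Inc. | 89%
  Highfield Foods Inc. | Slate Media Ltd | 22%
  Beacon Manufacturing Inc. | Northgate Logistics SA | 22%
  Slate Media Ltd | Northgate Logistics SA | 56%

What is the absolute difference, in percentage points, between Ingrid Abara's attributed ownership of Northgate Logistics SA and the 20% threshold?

Chain via Larkspur Partners LP → Talon Realty LP → Beacon Manufacturing Inc. (R2): 14% × 75% × 89% × 22% = 2.0559% of Northgate Logistics SA.
Chain via Halcyon Industries Corp. → Highfield Foods Inc. → Slate Media Ltd (R2): 16% × 72% × 22% × 56% = 1.419264% of Northgate Logistics SA.
Aggregating (R1): 2.0559% + 1.419264% = 3.475164%.
3.475164% falls short of the 20% threshold by 16.524836 percentage points.

16.524836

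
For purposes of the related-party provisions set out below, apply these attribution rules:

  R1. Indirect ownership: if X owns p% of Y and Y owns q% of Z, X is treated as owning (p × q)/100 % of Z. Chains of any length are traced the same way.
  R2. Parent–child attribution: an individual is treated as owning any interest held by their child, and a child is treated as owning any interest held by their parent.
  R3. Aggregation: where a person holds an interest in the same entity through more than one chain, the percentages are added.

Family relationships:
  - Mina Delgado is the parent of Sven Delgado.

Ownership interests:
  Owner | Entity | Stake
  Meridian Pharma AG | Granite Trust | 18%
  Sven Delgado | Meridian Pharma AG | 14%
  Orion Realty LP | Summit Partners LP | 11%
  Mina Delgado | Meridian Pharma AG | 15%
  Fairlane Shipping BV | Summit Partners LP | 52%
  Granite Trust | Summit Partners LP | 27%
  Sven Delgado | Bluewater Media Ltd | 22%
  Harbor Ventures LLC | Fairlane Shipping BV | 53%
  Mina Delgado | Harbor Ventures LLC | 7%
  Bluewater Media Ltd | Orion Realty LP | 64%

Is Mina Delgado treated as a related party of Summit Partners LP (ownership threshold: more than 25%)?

By parent–child attribution (R2), Mina Delgado is treated as also owning Sven Delgado's interest in Meridian Pharma AG, giving 15% + 14% = 29%.
By parent–child attribution (R2), Mina Delgado is treated as owning Sven Delgado's 22% interest in Bluewater Media Ltd.
Chain via Meridian Pharma AG → Granite Trust (R1): 29% × 18% × 27% = 1.4094% of Summit Partners LP.
Chain via Harbor Ventures LLC → Fairlane Shipping BV (R1): 7% × 53% × 52% = 1.9292% of Summit Partners LP.
Chain via Bluewater Media Ltd → Orion Realty LP (R1): 22% × 64% × 11% = 1.5488% of Summit Partners LP.
Aggregating (R3): 1.4094% + 1.9292% + 1.5488% = 4.8874%.
4.8874% does not exceed the 25% threshold, so Mina is not a related party to Summit Partners LP.

No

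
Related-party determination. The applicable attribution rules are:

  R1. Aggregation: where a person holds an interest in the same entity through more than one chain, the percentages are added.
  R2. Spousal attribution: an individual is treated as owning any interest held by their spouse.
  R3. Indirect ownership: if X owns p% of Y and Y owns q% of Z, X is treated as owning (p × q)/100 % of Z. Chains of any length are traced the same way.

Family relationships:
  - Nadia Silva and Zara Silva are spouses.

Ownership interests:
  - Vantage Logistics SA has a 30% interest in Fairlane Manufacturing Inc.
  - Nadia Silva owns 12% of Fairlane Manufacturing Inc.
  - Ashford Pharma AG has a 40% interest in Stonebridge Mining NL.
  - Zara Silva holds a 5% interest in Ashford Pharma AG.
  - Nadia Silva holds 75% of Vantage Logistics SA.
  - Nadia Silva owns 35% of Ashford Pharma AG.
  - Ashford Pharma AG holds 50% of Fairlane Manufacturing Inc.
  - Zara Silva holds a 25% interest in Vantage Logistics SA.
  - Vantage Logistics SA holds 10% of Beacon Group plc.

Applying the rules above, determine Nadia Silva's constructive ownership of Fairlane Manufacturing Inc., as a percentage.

By spousal attribution (R2), Nadia Silva is treated as also owning Zara Silva's interest in Vantage Logistics SA, giving 75% + 25% = 100%.
By spousal attribution (R2), Nadia Silva is treated as also owning Zara Silva's interest in Ashford Pharma AG, giving 35% + 5% = 40%.
Chain via Vantage Logistics SA (R3): 100% × 30% = 30% of Fairlane Manufacturing Inc.
Chain via Ashford Pharma AG (R3): 40% × 50% = 20% of Fairlane Manufacturing Inc.
Direct interest in Fairlane Manufacturing Inc: 12%.
Aggregating (R1): 30% + 20% + 12% = 62%.

62%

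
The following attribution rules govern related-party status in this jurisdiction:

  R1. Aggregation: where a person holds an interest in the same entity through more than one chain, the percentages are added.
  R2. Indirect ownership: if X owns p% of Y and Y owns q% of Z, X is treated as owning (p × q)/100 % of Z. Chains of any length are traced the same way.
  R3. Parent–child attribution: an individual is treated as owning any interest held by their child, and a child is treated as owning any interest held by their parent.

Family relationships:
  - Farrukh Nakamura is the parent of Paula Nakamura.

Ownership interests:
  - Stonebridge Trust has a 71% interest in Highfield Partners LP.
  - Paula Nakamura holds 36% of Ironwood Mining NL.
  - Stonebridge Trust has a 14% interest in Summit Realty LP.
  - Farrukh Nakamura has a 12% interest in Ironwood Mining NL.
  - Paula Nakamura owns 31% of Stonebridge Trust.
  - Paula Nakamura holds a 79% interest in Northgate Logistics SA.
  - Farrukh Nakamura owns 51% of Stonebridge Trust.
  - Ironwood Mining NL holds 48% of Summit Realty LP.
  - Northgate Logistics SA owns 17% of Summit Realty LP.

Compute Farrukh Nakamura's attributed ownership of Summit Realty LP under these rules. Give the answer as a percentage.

47.95%

By parent–child attribution (R3), Farrukh Nakamura is treated as also owning Paula Nakamura's interest in Ironwood Mining NL, giving 12% + 36% = 48%.
By parent–child attribution (R3), Farrukh Nakamura is treated as also owning Paula Nakamura's interest in Stonebridge Trust, giving 51% + 31% = 82%.
By parent–child attribution (R3), Farrukh Nakamura is treated as owning Paula Nakamura's 79% interest in Northgate Logistics SA.
Chain via Ironwood Mining NL (R2): 48% × 48% = 23.04% of Summit Realty LP.
Chain via Stonebridge Trust (R2): 82% × 14% = 11.48% of Summit Realty LP.
Chain via Northgate Logistics SA (R2): 79% × 17% = 13.43% of Summit Realty LP.
Aggregating (R1): 23.04% + 11.48% + 13.43% = 47.95%.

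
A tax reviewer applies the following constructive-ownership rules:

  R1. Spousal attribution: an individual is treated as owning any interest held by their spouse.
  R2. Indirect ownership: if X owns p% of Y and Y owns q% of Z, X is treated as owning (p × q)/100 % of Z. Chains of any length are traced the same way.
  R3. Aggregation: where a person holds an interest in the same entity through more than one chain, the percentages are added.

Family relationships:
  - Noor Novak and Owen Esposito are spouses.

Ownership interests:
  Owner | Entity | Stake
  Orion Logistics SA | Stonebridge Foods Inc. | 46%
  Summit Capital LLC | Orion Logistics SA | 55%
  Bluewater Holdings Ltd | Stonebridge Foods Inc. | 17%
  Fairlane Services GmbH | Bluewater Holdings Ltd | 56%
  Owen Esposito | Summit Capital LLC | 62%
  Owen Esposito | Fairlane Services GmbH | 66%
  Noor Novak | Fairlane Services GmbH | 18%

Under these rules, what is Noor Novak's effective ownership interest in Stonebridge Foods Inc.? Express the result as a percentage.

23.6828%

By spousal attribution (R1), Noor Novak is treated as also owning Owen Esposito's interest in Fairlane Services GmbH, giving 18% + 66% = 84%.
By spousal attribution (R1), Noor Novak is treated as owning Owen Esposito's 62% interest in Summit Capital LLC.
Chain via Fairlane Services GmbH → Bluewater Holdings Ltd (R2): 84% × 56% × 17% = 7.9968% of Stonebridge Foods Inc.
Chain via Summit Capital LLC → Orion Logistics SA (R2): 62% × 55% × 46% = 15.686% of Stonebridge Foods Inc.
Aggregating (R3): 7.9968% + 15.686% = 23.6828%.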